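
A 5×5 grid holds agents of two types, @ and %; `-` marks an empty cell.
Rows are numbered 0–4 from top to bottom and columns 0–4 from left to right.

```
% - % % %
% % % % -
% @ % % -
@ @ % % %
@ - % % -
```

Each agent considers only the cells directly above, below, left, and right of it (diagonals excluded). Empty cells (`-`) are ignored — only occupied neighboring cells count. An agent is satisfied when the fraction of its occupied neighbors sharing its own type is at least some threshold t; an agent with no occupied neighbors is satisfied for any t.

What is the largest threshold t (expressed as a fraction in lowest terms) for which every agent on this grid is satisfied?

1/4

(0,0)% 1/1
(0,2)% 2/2
(0,3)% 3/3
(0,4)% 1/1
(1,0)% 3/3
(1,1)% 2/3
(1,2)% 4/4
(1,3)% 3/3
(2,0)% 1/3
(2,1)@ 1/4
(2,2)% 3/4
(2,3)% 3/3
(3,0)@ 2/3
(3,1)@ 2/3
(3,2)% 3/4
(3,3)% 4/4
(3,4)% 1/1
(4,0)@ 1/1
(4,2)% 2/2
(4,3)% 2/2
The smallest same-type fraction is 1/4 at (2,1), which reduces to 1/4. Any threshold above that leaves this agent unsatisfied.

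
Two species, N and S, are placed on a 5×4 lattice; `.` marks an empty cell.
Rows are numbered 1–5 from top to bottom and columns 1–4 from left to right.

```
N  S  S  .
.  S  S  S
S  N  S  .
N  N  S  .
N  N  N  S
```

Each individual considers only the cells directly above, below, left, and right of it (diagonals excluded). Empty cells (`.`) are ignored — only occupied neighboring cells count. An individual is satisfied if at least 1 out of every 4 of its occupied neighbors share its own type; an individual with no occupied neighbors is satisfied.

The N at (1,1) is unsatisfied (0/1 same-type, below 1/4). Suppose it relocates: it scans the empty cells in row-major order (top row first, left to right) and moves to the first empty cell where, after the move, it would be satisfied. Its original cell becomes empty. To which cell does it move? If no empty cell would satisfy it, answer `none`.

none

Vacating (1,1). Empty cells in order:
  (1,4): 0/2 same-type → still unsatisfied.
  (2,1): 0/2 same-type → still unsatisfied.
  (3,4): 0/2 same-type → still unsatisfied.
  (4,4): 0/2 same-type → still unsatisfied.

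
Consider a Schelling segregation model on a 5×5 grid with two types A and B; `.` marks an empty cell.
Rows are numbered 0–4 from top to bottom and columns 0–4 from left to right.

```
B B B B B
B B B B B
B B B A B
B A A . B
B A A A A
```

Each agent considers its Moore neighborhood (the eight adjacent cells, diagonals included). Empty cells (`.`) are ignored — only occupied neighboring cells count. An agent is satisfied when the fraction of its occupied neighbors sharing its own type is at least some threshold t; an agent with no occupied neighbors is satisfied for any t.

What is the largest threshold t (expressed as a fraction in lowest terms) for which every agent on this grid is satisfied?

Row 0: (0,0)B 3/3 · (0,1)B 5/5 · (0,2)B 5/5 · (0,3)B 5/5 · (0,4)B 3/3
Row 1: (1,0)B 5/5 · (1,1)B 8/8 · (1,2)B 7/8 · (1,3)B 7/8 · (1,4)B 4/5
Row 2: (2,0)B 4/5 · (2,1)B 6/8 · (2,2)B 4/7 · (2,3)A 1/7 · (2,4)B 3/4
Row 3: (3,0)B 3/5 · (3,1)A 3/8 · (3,2)A 5/7 · (3,4)B 1/4
Row 4: (4,0)B 1/3 · (4,1)A 3/5 · (4,2)A 4/4 · (4,3)A 3/4 · (4,4)A 1/2
The smallest same-type fraction is 1/7 at (2,3), which reduces to 1/7. Any threshold above that leaves this agent unsatisfied.

1/7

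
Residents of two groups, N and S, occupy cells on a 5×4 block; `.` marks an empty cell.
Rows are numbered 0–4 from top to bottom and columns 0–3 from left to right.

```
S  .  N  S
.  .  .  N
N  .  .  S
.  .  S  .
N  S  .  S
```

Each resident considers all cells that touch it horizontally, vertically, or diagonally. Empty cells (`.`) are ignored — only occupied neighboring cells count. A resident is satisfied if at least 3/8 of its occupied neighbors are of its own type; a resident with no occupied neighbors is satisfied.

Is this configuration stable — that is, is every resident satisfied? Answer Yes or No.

No

(0,0)S 0/0 ✓
(0,2)N 1/2 ✓
(0,3)S 0/2 ✗
(1,3)N 1/3 ✗
(2,0)N 0/0 ✓
(2,3)S 1/2 ✓
(3,2)S 3/3 ✓
(4,0)N 0/1 ✗
(4,1)S 1/2 ✓
(4,3)S 1/1 ✓
For instance (0,3) has only 0/2 same-type neighbors, below 3/8.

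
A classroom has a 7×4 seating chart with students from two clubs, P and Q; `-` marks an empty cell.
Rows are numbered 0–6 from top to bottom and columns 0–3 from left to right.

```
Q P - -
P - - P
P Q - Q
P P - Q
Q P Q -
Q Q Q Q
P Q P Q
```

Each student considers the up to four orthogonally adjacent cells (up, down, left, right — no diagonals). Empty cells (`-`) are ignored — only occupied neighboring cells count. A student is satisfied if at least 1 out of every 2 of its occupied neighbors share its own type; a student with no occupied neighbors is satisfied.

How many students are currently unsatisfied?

9

Row 0: (0,0)Q 0/2 unhappy · (0,1)P 0/1 unhappy
Row 1: (1,0)P 1/2 ok · (1,3)P 0/1 unhappy
Row 2: (2,0)P 2/3 ok · (2,1)Q 0/2 unhappy · (2,3)Q 1/2 ok
Row 3: (3,0)P 2/3 ok · (3,1)P 2/3 ok · (3,3)Q 1/1 ok
Row 4: (4,0)Q 1/3 unhappy · (4,1)P 1/4 unhappy · (4,2)Q 1/2 ok
Row 5: (5,0)Q 2/3 ok · (5,1)Q 3/4 ok · (5,2)Q 3/4 ok · (5,3)Q 2/2 ok
Row 6: (6,0)P 0/2 unhappy · (6,1)Q 1/3 unhappy · (6,2)P 0/3 unhappy · (6,3)Q 1/2 ok
Unsatisfied: (0,0), (0,1), (1,3), (2,1), (4,0), (4,1), (6,0), (6,1), (6,2) — 9 in total.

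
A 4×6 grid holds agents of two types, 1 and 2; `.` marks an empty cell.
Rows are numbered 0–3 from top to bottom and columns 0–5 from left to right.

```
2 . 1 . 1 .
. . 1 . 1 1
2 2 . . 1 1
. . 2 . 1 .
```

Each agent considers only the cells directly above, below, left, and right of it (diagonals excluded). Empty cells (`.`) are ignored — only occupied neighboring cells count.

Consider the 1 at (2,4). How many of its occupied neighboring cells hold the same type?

Occupied neighbors of (2,4): (1,4)=1, (3,4)=1, (2,5)=1.
Same type (1): 3 of 3.

3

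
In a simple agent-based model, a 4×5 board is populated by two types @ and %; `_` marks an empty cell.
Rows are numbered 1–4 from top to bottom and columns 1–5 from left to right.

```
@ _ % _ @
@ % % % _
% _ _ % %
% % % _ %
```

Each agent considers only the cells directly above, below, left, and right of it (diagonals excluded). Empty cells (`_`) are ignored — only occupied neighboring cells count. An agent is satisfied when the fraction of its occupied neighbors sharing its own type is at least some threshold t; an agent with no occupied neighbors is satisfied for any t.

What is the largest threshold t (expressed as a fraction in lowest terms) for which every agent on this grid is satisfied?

Row 1: (1,1)@ 1/1 · (1,3)% 1/1 · (1,5)@ — no occupied neighbors
Row 2: (2,1)@ 1/3 · (2,2)% 1/2 · (2,3)% 3/3 · (2,4)% 2/2
Row 3: (3,1)% 1/2 · (3,4)% 2/2 · (3,5)% 2/2
Row 4: (4,1)% 2/2 · (4,2)% 2/2 · (4,3)% 1/1 · (4,5)% 1/1
The smallest same-type fraction is 1/3 at (2,1), which reduces to 1/3. Any threshold above that leaves this agent unsatisfied.

1/3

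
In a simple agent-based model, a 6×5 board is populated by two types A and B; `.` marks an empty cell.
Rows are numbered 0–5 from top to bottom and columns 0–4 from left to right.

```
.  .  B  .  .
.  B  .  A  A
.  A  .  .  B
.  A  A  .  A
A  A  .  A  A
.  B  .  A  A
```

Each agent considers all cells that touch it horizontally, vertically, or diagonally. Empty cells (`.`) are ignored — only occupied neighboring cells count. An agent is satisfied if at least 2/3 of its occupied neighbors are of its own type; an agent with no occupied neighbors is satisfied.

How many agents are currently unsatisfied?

6

(0,2)B 1/2 ✗
(1,1)B 1/2 ✗
(1,3)A 1/3 ✗
(1,4)A 1/2 ✗
(2,1)A 2/3 ✓
(2,4)B 0/3 ✗
(3,1)A 4/4 ✓
(3,2)A 4/4 ✓
(3,4)A 2/3 ✓
(4,0)A 2/3 ✓
(4,1)A 3/4 ✓
(4,3)A 5/5 ✓
(4,4)A 4/4 ✓
(5,1)B 0/2 ✗
(5,3)A 3/3 ✓
(5,4)A 3/3 ✓
Unsatisfied: (0,2), (1,1), (1,3), (1,4), (2,4), (5,1) — 6 in total.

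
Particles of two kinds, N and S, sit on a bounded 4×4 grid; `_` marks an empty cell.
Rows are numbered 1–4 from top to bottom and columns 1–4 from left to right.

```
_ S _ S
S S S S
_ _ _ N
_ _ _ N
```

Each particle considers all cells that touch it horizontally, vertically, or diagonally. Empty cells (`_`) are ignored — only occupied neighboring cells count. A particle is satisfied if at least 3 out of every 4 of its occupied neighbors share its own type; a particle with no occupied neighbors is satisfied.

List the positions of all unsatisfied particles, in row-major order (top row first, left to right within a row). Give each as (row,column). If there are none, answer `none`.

Row 1: (1,2)S 3/3 satisfied · (1,4)S 2/2 satisfied
Row 2: (2,1)S 2/2 satisfied · (2,2)S 3/3 satisfied · (2,3)S 4/5 satisfied · (2,4)S 2/3 not
Row 3: (3,4)N 1/3 not
Row 4: (4,4)N 1/1 satisfied

(2,4), (3,4)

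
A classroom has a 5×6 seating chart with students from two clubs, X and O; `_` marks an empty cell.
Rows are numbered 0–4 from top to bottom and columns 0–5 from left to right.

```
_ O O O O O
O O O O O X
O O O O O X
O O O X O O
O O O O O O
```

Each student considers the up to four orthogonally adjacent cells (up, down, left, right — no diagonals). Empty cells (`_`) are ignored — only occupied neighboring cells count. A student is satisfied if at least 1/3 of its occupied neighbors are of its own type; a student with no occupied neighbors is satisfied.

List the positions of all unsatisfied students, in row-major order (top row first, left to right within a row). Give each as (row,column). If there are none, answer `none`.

(0,1)O 2/2 satisfied
(0,2)O 3/3 satisfied
(0,3)O 3/3 satisfied
(0,4)O 3/3 satisfied
(0,5)O 1/2 satisfied
(1,0)O 2/2 satisfied
(1,1)O 4/4 satisfied
(1,2)O 4/4 satisfied
(1,3)O 4/4 satisfied
(1,4)O 3/4 satisfied
(1,5)X 1/3 satisfied
(2,0)O 3/3 satisfied
(2,1)O 4/4 satisfied
(2,2)O 4/4 satisfied
(2,3)O 3/4 satisfied
(2,4)O 3/4 satisfied
(2,5)X 1/3 satisfied
(3,0)O 3/3 satisfied
(3,1)O 4/4 satisfied
(3,2)O 3/4 satisfied
(3,3)X 0/4 not
(3,4)O 3/4 satisfied
(3,5)O 2/3 satisfied
(4,0)O 2/2 satisfied
(4,1)O 3/3 satisfied
(4,2)O 3/3 satisfied
(4,3)O 2/3 satisfied
(4,4)O 3/3 satisfied
(4,5)O 2/2 satisfied

(3,3)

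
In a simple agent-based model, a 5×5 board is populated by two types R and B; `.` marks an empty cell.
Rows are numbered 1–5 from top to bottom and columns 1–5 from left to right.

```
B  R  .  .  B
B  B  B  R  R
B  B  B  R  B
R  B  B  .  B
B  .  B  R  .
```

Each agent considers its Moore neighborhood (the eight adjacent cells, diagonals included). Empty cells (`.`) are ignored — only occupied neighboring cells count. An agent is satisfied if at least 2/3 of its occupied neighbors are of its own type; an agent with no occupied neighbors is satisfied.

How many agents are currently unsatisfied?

11

Row 1: (1,1)B 2/3 satisfied · (1,2)R 0/4 not · (1,5)B 0/2 not
Row 2: (2,1)B 4/5 satisfied · (2,2)B 6/7 satisfied · (2,3)B 3/6 not · (2,4)R 2/6 not · (2,5)R 2/4 not
Row 3: (3,1)B 4/5 satisfied · (3,2)B 7/8 satisfied · (3,3)B 5/7 satisfied · (3,4)R 2/7 not · (3,5)B 1/4 not
Row 4: (4,1)R 0/4 not · (4,2)B 6/7 satisfied · (4,3)B 4/6 satisfied · (4,5)B 1/3 not
Row 5: (5,1)B 1/2 not · (5,3)B 2/3 satisfied · (5,4)R 0/3 not
Unsatisfied: (1,2), (1,5), (2,3), (2,4), (2,5), (3,4), (3,5), (4,1), (4,5), (5,1), (5,4) — 11 in total.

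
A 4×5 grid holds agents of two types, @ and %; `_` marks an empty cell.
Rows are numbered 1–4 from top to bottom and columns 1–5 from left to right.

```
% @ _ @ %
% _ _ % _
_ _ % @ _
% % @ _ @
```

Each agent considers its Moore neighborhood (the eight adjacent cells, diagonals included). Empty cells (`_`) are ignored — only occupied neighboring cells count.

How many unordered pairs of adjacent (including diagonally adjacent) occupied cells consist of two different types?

Scan each occupied cell's neighbors to the right and below (and the two forward diagonals) so each pair is counted once.
From row 1: 4 unlike of 6 pairs (running 4/6).
From row 2: 1 unlike of 2 pairs (running 5/8).
From row 3: 2 unlike of 5 pairs (running 7/13).
From row 4: 1 unlike of 2 pairs (running 8/15).
Total adjacent occupied pairs: 15; unlike-type pairs: 8.

8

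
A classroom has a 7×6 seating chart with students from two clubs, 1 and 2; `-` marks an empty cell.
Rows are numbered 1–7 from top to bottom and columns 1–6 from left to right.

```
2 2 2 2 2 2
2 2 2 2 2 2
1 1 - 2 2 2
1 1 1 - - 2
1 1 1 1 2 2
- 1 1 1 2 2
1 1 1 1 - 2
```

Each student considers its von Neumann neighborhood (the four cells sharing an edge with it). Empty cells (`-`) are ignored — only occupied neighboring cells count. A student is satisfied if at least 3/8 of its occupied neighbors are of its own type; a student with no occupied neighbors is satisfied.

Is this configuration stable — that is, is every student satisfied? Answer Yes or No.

Yes

(1,1)2 2/2 ok
(1,2)2 3/3 ok
(1,3)2 3/3 ok
(1,4)2 3/3 ok
(1,5)2 3/3 ok
(1,6)2 2/2 ok
(2,1)2 2/3 ok
(2,2)2 3/4 ok
(2,3)2 3/3 ok
(2,4)2 4/4 ok
(2,5)2 4/4 ok
(2,6)2 3/3 ok
(3,1)1 2/3 ok
(3,2)1 2/3 ok
(3,4)2 2/2 ok
(3,5)2 3/3 ok
(3,6)2 3/3 ok
(4,1)1 3/3 ok
(4,2)1 4/4 ok
(4,3)1 2/2 ok
(4,6)2 2/2 ok
(5,1)1 2/2 ok
(5,2)1 4/4 ok
(5,3)1 4/4 ok
(5,4)1 2/3 ok
(5,5)2 2/3 ok
(5,6)2 3/3 ok
(6,2)1 3/3 ok
(6,3)1 4/4 ok
(6,4)1 3/4 ok
(6,5)2 2/3 ok
(6,6)2 3/3 ok
(7,1)1 1/1 ok
(7,2)1 3/3 ok
(7,3)1 3/3 ok
(7,4)1 2/2 ok
(7,6)2 1/1 ok
All meet the threshold, so the configuration is stable.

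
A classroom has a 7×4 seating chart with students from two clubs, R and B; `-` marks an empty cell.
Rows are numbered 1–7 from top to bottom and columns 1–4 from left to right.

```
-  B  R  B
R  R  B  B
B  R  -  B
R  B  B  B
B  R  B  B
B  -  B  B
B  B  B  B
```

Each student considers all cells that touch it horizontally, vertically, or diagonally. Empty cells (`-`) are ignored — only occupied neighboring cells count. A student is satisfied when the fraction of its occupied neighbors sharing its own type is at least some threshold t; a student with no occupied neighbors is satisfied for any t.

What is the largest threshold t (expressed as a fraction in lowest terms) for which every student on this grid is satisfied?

Row 1: (1,2)B 1/4 · (1,3)R 1/5 · (1,4)B 2/3
Row 2: (2,1)R 2/4 · (2,2)R 3/6 · (2,3)B 4/7 · (2,4)B 3/4
Row 3: (3,1)B 1/5 · (3,2)R 3/7 · (3,4)B 4/4
Row 4: (4,1)R 2/5 · (4,2)B 4/7 · (4,3)B 5/7 · (4,4)B 4/4
Row 5: (5,1)B 2/4 · (5,2)R 1/7 · (5,3)B 6/7 · (5,4)B 5/5
Row 6: (6,1)B 3/4 · (6,3)B 6/7 · (6,4)B 5/5
Row 7: (7,1)B 2/2 · (7,2)B 4/4 · (7,3)B 4/4 · (7,4)B 3/3
The smallest same-type fraction is 1/7 at (5,2), which reduces to 1/7. Any threshold above that leaves this student unsatisfied.

1/7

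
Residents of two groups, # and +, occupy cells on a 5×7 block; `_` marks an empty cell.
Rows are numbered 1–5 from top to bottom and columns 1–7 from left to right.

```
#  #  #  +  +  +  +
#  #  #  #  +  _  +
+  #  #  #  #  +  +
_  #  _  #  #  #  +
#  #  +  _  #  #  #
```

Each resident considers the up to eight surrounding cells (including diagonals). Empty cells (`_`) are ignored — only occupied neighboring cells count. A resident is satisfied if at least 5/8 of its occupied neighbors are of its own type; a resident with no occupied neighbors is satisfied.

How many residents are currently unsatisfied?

6

Row 1: (1,1)# 3/3 satisfied · (1,2)# 5/5 satisfied · (1,3)# 4/5 satisfied · (1,4)+ 2/5 not · (1,5)+ 3/4 satisfied · (1,6)+ 4/4 satisfied · (1,7)+ 2/2 satisfied
Row 2: (2,1)# 4/5 satisfied · (2,2)# 7/8 satisfied · (2,3)# 7/8 satisfied · (2,4)# 5/8 satisfied · (2,5)+ 4/7 not · (2,7)+ 4/4 satisfied
Row 3: (3,1)+ 0/4 not · (3,2)# 5/6 satisfied · (3,3)# 7/7 satisfied · (3,4)# 6/7 satisfied · (3,5)# 5/7 satisfied · (3,6)+ 4/7 not · (3,7)+ 3/4 satisfied
Row 4: (4,2)# 4/6 satisfied · (4,4)# 5/6 satisfied · (4,5)# 6/7 satisfied · (4,6)# 5/8 satisfied · (4,7)+ 2/5 not
Row 5: (5,1)# 2/2 satisfied · (5,2)# 2/3 satisfied · (5,3)+ 0/3 not · (5,5)# 4/4 satisfied · (5,6)# 4/5 satisfied · (5,7)# 2/3 satisfied
Unsatisfied: (1,4), (2,5), (3,1), (3,6), (4,7), (5,3) — 6 in total.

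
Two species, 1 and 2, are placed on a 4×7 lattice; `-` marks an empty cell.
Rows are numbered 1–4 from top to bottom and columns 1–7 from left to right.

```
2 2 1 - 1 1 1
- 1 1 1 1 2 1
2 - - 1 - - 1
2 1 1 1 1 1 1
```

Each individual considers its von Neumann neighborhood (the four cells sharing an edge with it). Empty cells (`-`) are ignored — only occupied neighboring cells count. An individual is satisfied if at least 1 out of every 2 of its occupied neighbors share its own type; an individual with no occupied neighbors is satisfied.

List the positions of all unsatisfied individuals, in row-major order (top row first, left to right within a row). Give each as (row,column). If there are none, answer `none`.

Row 1: (1,1)2 1/1 satisfied · (1,2)2 1/3 not · (1,3)1 1/2 satisfied · (1,5)1 2/2 satisfied · (1,6)1 2/3 satisfied · (1,7)1 2/2 satisfied
Row 2: (2,2)1 1/2 satisfied · (2,3)1 3/3 satisfied · (2,4)1 3/3 satisfied · (2,5)1 2/3 satisfied · (2,6)2 0/3 not · (2,7)1 2/3 satisfied
Row 3: (3,1)2 1/1 satisfied · (3,4)1 2/2 satisfied · (3,7)1 2/2 satisfied
Row 4: (4,1)2 1/2 satisfied · (4,2)1 1/2 satisfied · (4,3)1 2/2 satisfied · (4,4)1 3/3 satisfied · (4,5)1 2/2 satisfied · (4,6)1 2/2 satisfied · (4,7)1 2/2 satisfied

(1,2), (2,6)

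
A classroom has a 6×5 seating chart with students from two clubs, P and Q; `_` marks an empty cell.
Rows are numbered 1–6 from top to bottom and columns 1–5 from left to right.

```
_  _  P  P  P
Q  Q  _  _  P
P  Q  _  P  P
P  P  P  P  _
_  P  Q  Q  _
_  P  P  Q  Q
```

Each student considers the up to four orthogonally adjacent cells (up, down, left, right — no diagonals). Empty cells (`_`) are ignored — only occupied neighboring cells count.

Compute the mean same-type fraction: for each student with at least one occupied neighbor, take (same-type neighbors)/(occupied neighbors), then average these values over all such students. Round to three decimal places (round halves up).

Row 1: (1,3)P 1/1 · (1,4)P 2/2 · (1,5)P 2/2
Row 2: (2,1)Q 1/2 · (2,2)Q 2/2 · (2,5)P 2/2
Row 3: (3,1)P 1/3 · (3,2)Q 1/3 · (3,4)P 2/2 · (3,5)P 2/2
Row 4: (4,1)P 2/2 · (4,2)P 3/4 · (4,3)P 2/3 · (4,4)P 2/3
Row 5: (5,2)P 2/3 · (5,3)Q 1/4 · (5,4)Q 2/3
Row 6: (6,2)P 2/2 · (6,3)P 1/3 · (6,4)Q 2/3 · (6,5)Q 1/1
Sum over 21 students: 1/1 + 2/2 + 2/2 + 1/2 + 2/2 + 2/2 + 1/3 + 1/3 + 2/2 + 2/2 + 2/2 + 3/4 + 2/3 + 2/3 + 2/3 + 1/4 + 2/3 + 2/2 + 1/3 + 2/3 + 1/1 = 95/6; mean = 95/6 ÷ 21 = 95/126 = 0.753968… → 0.754.

0.754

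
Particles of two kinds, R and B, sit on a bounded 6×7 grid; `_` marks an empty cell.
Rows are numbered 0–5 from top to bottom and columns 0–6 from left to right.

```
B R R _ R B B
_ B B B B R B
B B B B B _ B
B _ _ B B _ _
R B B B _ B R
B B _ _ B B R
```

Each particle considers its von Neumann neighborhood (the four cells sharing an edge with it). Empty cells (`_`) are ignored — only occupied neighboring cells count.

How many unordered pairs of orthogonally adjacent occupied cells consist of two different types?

Scan each occupied cell's neighbors to the right and below so each pair is counted once.
From row 0: 6 unlike of 9 pairs (running 6/9).
From row 1: 2 unlike of 10 pairs (running 8/19).
From row 2: 0 unlike of 7 pairs (running 8/26).
From row 3: 1 unlike of 3 pairs (running 9/29).
From row 4: 3 unlike of 8 pairs (running 12/37).
From row 5: 1 unlike of 3 pairs (running 13/40).
Total adjacent occupied pairs: 40; unlike-type pairs: 13.

13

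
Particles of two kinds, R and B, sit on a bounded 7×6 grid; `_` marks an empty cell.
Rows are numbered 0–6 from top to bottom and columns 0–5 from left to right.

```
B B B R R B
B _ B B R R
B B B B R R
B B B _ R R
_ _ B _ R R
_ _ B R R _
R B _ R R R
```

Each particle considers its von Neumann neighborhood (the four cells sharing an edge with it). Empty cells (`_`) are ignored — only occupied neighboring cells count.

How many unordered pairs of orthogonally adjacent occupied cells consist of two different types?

Scan each occupied cell's neighbors to the right and below so each pair is counted once.
From row 0: 4 unlike of 10 pairs (running 4/10).
From row 1: 1 unlike of 8 pairs (running 5/18).
From row 2: 1 unlike of 10 pairs (running 6/28).
From row 3: 0 unlike of 6 pairs (running 6/34).
From row 4: 0 unlike of 3 pairs (running 6/37).
From row 5: 1 unlike of 4 pairs (running 7/41).
From row 6: 1 unlike of 3 pairs (running 8/44).
Total adjacent occupied pairs: 44; unlike-type pairs: 8.

8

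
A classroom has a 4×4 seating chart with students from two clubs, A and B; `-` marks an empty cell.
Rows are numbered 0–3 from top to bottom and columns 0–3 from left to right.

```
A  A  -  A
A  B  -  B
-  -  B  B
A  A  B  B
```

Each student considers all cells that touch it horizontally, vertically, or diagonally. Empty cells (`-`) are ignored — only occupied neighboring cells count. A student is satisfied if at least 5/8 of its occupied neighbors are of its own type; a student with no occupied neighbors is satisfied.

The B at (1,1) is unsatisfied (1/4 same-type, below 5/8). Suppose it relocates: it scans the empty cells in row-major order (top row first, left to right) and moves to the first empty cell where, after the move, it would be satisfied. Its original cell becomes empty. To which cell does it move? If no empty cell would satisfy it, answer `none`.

none

Vacating (1,1). Empty cells in order:
  (0,2): 1/3 same-type → still unsatisfied.
  (1,2): 3/5 same-type → still unsatisfied.
  (2,0): 0/3 same-type → still unsatisfied.
  (2,1): 2/5 same-type → still unsatisfied.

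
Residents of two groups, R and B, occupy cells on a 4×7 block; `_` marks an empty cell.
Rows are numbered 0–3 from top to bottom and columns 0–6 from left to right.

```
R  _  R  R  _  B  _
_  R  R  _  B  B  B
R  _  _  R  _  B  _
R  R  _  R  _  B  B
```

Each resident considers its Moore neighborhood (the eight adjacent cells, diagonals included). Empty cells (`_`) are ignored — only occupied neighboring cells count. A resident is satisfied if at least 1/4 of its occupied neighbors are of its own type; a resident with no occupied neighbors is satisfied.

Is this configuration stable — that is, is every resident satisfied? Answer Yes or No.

Yes

(0,0)R 1/1 satisfied
(0,2)R 3/3 satisfied
(0,3)R 2/3 satisfied
(0,5)B 3/3 satisfied
(1,1)R 4/4 satisfied
(1,2)R 4/4 satisfied
(1,4)B 3/5 satisfied
(1,5)B 4/4 satisfied
(1,6)B 3/3 satisfied
(2,0)R 3/3 satisfied
(2,3)R 2/3 satisfied
(2,5)B 5/5 satisfied
(3,0)R 2/2 satisfied
(3,1)R 2/2 satisfied
(3,3)R 1/1 satisfied
(3,5)B 2/2 satisfied
(3,6)B 2/2 satisfied
All meet the threshold, so the configuration is stable.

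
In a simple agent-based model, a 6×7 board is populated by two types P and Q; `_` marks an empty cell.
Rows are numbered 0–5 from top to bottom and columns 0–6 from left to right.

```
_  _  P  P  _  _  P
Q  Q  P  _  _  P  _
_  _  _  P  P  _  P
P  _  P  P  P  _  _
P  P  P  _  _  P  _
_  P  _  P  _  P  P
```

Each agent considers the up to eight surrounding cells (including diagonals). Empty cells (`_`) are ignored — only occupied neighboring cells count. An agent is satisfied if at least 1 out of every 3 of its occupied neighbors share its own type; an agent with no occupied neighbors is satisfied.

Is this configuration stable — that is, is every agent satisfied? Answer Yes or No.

Row 0: (0,2)P 2/3 ✓ · (0,3)P 2/2 ✓ · (0,6)P 1/1 ✓
Row 1: (1,0)Q 1/1 ✓ · (1,1)Q 1/3 ✓ · (1,2)P 3/4 ✓ · (1,5)P 3/3 ✓
Row 2: (2,3)P 5/5 ✓ · (2,4)P 4/4 ✓ · (2,6)P 1/1 ✓
Row 3: (3,0)P 2/2 ✓ · (3,2)P 4/4 ✓ · (3,3)P 5/5 ✓ · (3,4)P 4/4 ✓
Row 4: (4,0)P 3/3 ✓ · (4,1)P 5/5 ✓ · (4,2)P 5/5 ✓ · (4,5)P 3/3 ✓
Row 5: (5,1)P 3/3 ✓ · (5,3)P 1/1 ✓ · (5,5)P 2/2 ✓ · (5,6)P 2/2 ✓
All meet the threshold, so the configuration is stable.

Yes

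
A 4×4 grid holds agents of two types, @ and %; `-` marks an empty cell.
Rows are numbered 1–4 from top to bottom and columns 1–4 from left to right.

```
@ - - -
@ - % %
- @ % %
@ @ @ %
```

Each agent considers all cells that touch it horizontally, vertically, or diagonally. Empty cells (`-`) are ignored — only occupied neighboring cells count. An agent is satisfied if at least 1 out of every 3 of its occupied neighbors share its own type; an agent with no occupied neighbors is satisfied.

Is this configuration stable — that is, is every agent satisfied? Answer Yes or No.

Yes

(1,1)@ 1/1 ✓
(2,1)@ 2/2 ✓
(2,3)% 3/4 ✓
(2,4)% 3/3 ✓
(3,2)@ 4/6 ✓
(3,3)% 4/7 ✓
(3,4)% 4/5 ✓
(4,1)@ 2/2 ✓
(4,2)@ 3/4 ✓
(4,3)@ 2/5 ✓
(4,4)% 2/3 ✓
All meet the threshold, so the configuration is stable.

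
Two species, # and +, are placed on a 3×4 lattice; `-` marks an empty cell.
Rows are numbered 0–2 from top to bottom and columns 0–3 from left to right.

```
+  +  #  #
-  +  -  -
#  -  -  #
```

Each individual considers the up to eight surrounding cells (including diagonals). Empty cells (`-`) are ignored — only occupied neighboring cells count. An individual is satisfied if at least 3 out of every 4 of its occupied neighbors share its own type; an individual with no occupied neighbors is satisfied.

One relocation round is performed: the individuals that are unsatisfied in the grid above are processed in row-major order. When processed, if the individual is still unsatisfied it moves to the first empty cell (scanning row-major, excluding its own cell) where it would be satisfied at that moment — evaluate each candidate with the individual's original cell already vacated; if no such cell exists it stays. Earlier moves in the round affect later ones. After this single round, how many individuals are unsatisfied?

Initially unsatisfied (in order): (0,1), (0,2), (1,1), (2,0).
  (0,1): no empty cell satisfies it; stays.
  (0,2) → (1,3).
  (1,1): no empty cell satisfies it; stays.
  (2,0): no empty cell satisfies it; stays.
Resulting grid:
+ + - #
- + - #
# - - #
Unsatisfied now: (1,1), (2,0).

2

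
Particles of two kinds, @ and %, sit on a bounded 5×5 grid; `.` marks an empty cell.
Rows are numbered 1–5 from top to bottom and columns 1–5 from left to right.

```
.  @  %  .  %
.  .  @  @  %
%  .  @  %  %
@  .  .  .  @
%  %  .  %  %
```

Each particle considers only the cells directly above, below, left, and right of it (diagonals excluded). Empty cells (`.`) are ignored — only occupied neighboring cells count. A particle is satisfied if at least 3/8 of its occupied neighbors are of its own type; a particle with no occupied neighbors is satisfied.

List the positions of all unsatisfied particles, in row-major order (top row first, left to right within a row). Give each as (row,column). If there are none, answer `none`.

(1,2), (1,3), (2,4), (3,1), (3,4), (4,1), (4,5)

(1,2)@ 0/1 not
(1,3)% 0/2 not
(1,5)% 1/1 satisfied
(2,3)@ 2/3 satisfied
(2,4)@ 1/3 not
(2,5)% 2/3 satisfied
(3,1)% 0/1 not
(3,3)@ 1/2 satisfied
(3,4)% 1/3 not
(3,5)% 2/3 satisfied
(4,1)@ 0/2 not
(4,5)@ 0/2 not
(5,1)% 1/2 satisfied
(5,2)% 1/1 satisfied
(5,4)% 1/1 satisfied
(5,5)% 1/2 satisfied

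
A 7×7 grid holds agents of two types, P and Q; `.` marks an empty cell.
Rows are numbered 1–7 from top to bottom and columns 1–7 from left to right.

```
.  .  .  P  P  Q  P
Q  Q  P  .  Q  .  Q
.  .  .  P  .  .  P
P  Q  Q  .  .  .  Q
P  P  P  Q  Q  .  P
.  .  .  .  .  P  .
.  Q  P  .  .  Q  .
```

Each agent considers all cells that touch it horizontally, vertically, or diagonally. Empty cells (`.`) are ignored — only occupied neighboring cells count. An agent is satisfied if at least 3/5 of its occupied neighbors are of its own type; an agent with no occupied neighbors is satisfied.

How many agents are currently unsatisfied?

18

Row 1: (1,4)P 2/3 ✓ · (1,5)P 1/3 ✗ · (1,6)Q 2/4 ✗ · (1,7)P 0/2 ✗
Row 2: (2,1)Q 1/1 ✓ · (2,2)Q 1/2 ✗ · (2,3)P 2/3 ✓ · (2,5)Q 1/4 ✗ · (2,7)Q 1/3 ✗
Row 3: (3,4)P 1/3 ✗ · (3,7)P 0/2 ✗
Row 4: (4,1)P 2/3 ✓ · (4,2)Q 1/5 ✗ · (4,3)Q 2/5 ✗ · (4,7)Q 0/2 ✗
Row 5: (5,1)P 2/3 ✓ · (5,2)P 3/5 ✓ · (5,3)P 1/4 ✗ · (5,4)Q 2/3 ✓ · (5,5)Q 1/2 ✗ · (5,7)P 1/2 ✗
Row 6: (6,6)P 1/3 ✗
Row 7: (7,2)Q 0/1 ✗ · (7,3)P 0/1 ✗ · (7,6)Q 0/1 ✗
Unsatisfied: (1,5), (1,6), (1,7), (2,2), (2,5), (2,7), (3,4), (3,7), (4,2), (4,3), (4,7), (5,3), (5,5), (5,7), (6,6), (7,2), (7,3), (7,6) — 18 in total.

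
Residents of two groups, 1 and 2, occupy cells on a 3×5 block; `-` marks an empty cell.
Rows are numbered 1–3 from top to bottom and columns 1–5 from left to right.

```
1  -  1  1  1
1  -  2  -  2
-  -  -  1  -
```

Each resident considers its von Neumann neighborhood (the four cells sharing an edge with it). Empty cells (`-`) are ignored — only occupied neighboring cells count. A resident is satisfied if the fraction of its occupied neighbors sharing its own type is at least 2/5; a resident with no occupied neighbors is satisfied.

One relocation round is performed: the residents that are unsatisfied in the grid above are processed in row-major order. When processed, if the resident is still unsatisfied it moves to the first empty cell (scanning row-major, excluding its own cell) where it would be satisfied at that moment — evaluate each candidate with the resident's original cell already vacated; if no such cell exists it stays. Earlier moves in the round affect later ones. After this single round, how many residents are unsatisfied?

0

Initially unsatisfied (in order): (2,3), (2,5).
  (2,3) → (3,2).
  (2,5) → (2,2).
Resulting grid:
1 - 1 1 1
1 2 - - -
- 2 - 1 -
All satisfied now.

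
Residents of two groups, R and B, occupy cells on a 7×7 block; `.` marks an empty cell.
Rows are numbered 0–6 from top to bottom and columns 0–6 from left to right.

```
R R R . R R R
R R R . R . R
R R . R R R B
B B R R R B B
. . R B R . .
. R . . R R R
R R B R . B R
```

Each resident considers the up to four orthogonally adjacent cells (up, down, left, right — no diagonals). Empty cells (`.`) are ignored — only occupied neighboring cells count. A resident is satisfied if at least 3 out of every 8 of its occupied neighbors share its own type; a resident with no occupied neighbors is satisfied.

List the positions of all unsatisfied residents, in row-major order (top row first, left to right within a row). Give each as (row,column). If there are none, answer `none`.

(2,5), (2,6), (3,1), (3,5), (4,3), (6,2), (6,3), (6,5)

Row 0: (0,0)R 2/2 satisfied · (0,1)R 3/3 satisfied · (0,2)R 2/2 satisfied · (0,4)R 2/2 satisfied · (0,5)R 2/2 satisfied · (0,6)R 2/2 satisfied
Row 1: (1,0)R 3/3 satisfied · (1,1)R 4/4 satisfied · (1,2)R 2/2 satisfied · (1,4)R 2/2 satisfied · (1,6)R 1/2 satisfied
Row 2: (2,0)R 2/3 satisfied · (2,1)R 2/3 satisfied · (2,3)R 2/2 satisfied · (2,4)R 4/4 satisfied · (2,5)R 1/3 not · (2,6)B 1/3 not
Row 3: (3,0)B 1/2 satisfied · (3,1)B 1/3 not · (3,2)R 2/3 satisfied · (3,3)R 3/4 satisfied · (3,4)R 3/4 satisfied · (3,5)B 1/3 not · (3,6)B 2/2 satisfied
Row 4: (4,2)R 1/2 satisfied · (4,3)B 0/3 not · (4,4)R 2/3 satisfied
Row 5: (5,1)R 1/1 satisfied · (5,4)R 2/2 satisfied · (5,5)R 2/3 satisfied · (5,6)R 2/2 satisfied
Row 6: (6,0)R 1/1 satisfied · (6,1)R 2/3 satisfied · (6,2)B 0/2 not · (6,3)R 0/1 not · (6,5)B 0/2 not · (6,6)R 1/2 satisfied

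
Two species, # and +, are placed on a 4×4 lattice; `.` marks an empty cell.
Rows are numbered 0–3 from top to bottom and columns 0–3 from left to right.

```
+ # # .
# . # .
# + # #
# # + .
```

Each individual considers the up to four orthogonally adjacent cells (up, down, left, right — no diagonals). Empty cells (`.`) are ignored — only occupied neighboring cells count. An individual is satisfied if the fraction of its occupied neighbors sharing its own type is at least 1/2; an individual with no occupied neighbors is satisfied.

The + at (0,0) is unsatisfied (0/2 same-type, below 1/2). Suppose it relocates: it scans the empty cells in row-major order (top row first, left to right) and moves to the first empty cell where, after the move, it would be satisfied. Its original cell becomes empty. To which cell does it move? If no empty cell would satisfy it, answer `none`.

Vacating (0,0). Empty cells in order:
  (0,3): 0/1 same-type → still unsatisfied.
  (1,1): 1/4 same-type → still unsatisfied.
  (1,3): 0/2 same-type → still unsatisfied.
  (3,3): 1/2 same-type → satisfied — stop here.

(3,3)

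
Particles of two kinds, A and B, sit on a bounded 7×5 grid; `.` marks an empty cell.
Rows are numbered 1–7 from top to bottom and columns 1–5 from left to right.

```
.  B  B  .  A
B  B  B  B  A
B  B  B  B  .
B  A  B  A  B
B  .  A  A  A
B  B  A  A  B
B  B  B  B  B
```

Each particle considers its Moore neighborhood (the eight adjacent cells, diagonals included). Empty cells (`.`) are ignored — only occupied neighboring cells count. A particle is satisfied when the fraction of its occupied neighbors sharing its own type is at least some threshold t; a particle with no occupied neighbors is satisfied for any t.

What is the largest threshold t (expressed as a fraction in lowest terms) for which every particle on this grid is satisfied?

1/7

(1,2)B 4/4
(1,3)B 4/4
(1,5)A 1/2
(2,1)B 4/4
(2,2)B 7/7
(2,3)B 7/7
(2,4)B 4/6
(2,5)A 1/3
(3,1)B 4/5
(3,2)B 7/8
(3,3)B 6/8
(3,4)B 5/7
(4,1)B 3/4
(4,2)A 1/7
(4,3)B 3/7
(4,4)A 3/7
(4,5)B 1/4
(5,1)B 3/4
(5,3)A 5/7
(5,4)A 5/8
(5,5)A 3/5
(6,1)B 4/4
(6,2)B 5/7
(6,3)A 3/7
(6,4)A 4/8
(6,5)B 2/5
(7,1)B 3/3
(7,2)B 4/5
(7,3)B 3/5
(7,4)B 3/5
(7,5)B 2/3
The smallest same-type fraction is 1/7 at (4,2), which reduces to 1/7. Any threshold above that leaves this particle unsatisfied.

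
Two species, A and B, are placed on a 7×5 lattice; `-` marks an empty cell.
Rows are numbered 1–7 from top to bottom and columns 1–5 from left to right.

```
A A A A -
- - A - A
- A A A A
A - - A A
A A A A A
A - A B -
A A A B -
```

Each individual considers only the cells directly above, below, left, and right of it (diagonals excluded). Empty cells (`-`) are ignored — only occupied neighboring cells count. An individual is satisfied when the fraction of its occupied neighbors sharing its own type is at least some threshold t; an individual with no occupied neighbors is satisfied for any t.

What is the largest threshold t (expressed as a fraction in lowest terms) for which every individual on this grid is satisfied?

(1,1)A 1/1
(1,2)A 2/2
(1,3)A 3/3
(1,4)A 1/1
(2,3)A 2/2
(2,5)A 1/1
(3,2)A 1/1
(3,3)A 3/3
(3,4)A 3/3
(3,5)A 3/3
(4,1)A 1/1
(4,4)A 3/3
(4,5)A 3/3
(5,1)A 3/3
(5,2)A 2/2
(5,3)A 3/3
(5,4)A 3/4
(5,5)A 2/2
(6,1)A 2/2
(6,3)A 2/3
(6,4)B 1/3
(7,1)A 2/2
(7,2)A 2/2
(7,3)A 2/3
(7,4)B 1/2
The smallest same-type fraction is 1/3 at (6,4), which reduces to 1/3. Any threshold above that leaves this individual unsatisfied.

1/3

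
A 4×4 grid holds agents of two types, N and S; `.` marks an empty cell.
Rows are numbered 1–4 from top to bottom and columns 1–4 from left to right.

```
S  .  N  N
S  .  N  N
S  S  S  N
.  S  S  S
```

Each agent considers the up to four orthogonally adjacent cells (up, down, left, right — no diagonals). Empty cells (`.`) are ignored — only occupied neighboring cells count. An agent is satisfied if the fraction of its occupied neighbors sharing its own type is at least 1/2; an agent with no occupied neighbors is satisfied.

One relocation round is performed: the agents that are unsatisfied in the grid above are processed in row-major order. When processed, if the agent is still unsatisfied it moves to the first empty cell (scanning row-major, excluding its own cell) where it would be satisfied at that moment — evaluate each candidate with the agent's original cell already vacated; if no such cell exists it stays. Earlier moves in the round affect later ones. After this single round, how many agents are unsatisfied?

Initially unsatisfied (in order): (3,4).
  (3,4) → (1,2).
Resulting grid:
S N N N
S . N N
S S S .
. S S S
All satisfied now.

0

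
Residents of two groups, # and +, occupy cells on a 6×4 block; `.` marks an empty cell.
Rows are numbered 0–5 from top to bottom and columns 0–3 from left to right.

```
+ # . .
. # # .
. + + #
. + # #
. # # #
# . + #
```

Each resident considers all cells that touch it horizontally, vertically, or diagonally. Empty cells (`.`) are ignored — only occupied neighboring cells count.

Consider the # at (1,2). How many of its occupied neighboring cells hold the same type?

3

Occupied neighbors of (1,2): (0,1)=#, (1,1)=#, (2,1)=+, (2,2)=+, (2,3)=#.
Same type (#): 3 of 5.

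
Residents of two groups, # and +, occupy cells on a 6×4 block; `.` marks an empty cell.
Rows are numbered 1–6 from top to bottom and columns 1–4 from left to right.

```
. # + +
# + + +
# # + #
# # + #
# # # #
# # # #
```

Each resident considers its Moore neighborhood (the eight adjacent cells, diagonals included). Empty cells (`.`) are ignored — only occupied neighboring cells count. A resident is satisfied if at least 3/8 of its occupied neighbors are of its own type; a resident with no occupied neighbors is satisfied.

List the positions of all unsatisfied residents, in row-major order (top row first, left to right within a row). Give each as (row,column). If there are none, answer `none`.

(1,2), (3,4), (4,3)

(1,2)# 1/4 not
(1,3)+ 4/5 satisfied
(1,4)+ 3/3 satisfied
(2,1)# 3/4 satisfied
(2,2)+ 3/7 satisfied
(2,3)+ 5/8 satisfied
(2,4)+ 4/5 satisfied
(3,1)# 4/5 satisfied
(3,2)# 4/8 satisfied
(3,3)+ 4/8 satisfied
(3,4)# 1/5 not
(4,1)# 5/5 satisfied
(4,2)# 6/8 satisfied
(4,3)+ 1/8 not
(4,4)# 3/5 satisfied
(5,1)# 5/5 satisfied
(5,2)# 7/8 satisfied
(5,3)# 7/8 satisfied
(5,4)# 4/5 satisfied
(6,1)# 3/3 satisfied
(6,2)# 5/5 satisfied
(6,3)# 5/5 satisfied
(6,4)# 3/3 satisfied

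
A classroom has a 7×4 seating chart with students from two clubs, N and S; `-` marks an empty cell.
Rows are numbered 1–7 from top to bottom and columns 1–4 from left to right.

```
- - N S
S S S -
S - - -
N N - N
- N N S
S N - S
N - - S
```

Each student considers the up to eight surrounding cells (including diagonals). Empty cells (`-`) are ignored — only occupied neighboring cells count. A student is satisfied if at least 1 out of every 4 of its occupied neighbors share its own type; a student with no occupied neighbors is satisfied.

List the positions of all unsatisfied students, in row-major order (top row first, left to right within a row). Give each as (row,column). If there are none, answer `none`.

Row 1: (1,3)N 0/3 unhappy · (1,4)S 1/2 ok
Row 2: (2,1)S 2/2 ok · (2,2)S 3/4 ok · (2,3)S 2/3 ok
Row 3: (3,1)S 2/4 ok
Row 4: (4,1)N 2/3 ok · (4,2)N 3/4 ok · (4,4)N 1/2 ok
Row 5: (5,2)N 4/5 ok · (5,3)N 4/6 ok · (5,4)S 1/3 ok
Row 6: (6,1)S 0/3 unhappy · (6,2)N 3/4 ok · (6,4)S 2/3 ok
Row 7: (7,1)N 1/2 ok · (7,4)S 1/1 ok

(1,3), (6,1)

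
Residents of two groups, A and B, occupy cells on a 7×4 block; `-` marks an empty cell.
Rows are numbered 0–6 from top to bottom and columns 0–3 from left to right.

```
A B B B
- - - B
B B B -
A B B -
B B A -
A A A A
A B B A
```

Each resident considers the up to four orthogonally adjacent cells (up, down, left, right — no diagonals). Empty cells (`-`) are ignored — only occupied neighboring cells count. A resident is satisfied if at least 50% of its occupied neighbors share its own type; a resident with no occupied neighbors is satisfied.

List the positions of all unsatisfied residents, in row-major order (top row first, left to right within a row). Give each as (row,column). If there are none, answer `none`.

Row 0: (0,0)A 0/1 unhappy · (0,1)B 1/2 ok · (0,2)B 2/2 ok · (0,3)B 2/2 ok
Row 1: (1,3)B 1/1 ok
Row 2: (2,0)B 1/2 ok · (2,1)B 3/3 ok · (2,2)B 2/2 ok
Row 3: (3,0)A 0/3 unhappy · (3,1)B 3/4 ok · (3,2)B 2/3 ok
Row 4: (4,0)B 1/3 unhappy · (4,1)B 2/4 ok · (4,2)A 1/3 unhappy
Row 5: (5,0)A 2/3 ok · (5,1)A 2/4 ok · (5,2)A 3/4 ok · (5,3)A 2/2 ok
Row 6: (6,0)A 1/2 ok · (6,1)B 1/3 unhappy · (6,2)B 1/3 unhappy · (6,3)A 1/2 ok

(0,0), (3,0), (4,0), (4,2), (6,1), (6,2)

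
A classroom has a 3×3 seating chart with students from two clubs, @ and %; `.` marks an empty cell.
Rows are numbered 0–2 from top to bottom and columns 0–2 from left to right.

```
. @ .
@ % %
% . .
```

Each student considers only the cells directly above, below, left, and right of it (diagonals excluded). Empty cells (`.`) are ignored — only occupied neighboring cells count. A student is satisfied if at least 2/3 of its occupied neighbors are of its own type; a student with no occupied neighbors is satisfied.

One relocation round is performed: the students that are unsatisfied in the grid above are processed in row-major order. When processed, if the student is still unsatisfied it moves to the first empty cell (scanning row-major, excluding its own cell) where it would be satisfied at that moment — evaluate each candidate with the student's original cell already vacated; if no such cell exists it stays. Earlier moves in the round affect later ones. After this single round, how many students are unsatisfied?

Initially unsatisfied (in order): (0,1), (1,0), (1,1), (2,0).
  (0,1) → (0,0).
  (1,0): no empty cell satisfies it; stays.
  (1,1) → (0,2).
  (2,0) → (2,1).
Resulting grid:
@ . %
@ . %
. % .
All satisfied now.

0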